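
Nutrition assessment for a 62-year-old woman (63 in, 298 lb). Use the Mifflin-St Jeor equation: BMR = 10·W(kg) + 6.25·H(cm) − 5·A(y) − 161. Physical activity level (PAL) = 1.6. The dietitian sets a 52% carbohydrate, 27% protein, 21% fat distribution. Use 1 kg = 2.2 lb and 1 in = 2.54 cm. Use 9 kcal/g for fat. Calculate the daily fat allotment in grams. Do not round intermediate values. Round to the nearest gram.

70 g/day

Convert to metric: weight = 298 ÷ 2.2 = 135.4545 kg; height = 63 × 2.54 = 160.02 cm.
Mifflin-St Jeor (female): BMR = 10(135.4545) + 6.25(160.02) − 5(62) − 161 = 1354.5455 + 1000.125 − 310 − 161 = 1883.6705 kcal/day.
TEE = 1883.6705 × 1.6 = 3013.8727 kcal/day.
Fat energy = 21% × 3013.8727 = 632.9133 kcal.
Fat = 632.9133 ÷ 9 kcal/g = 70.3237 g.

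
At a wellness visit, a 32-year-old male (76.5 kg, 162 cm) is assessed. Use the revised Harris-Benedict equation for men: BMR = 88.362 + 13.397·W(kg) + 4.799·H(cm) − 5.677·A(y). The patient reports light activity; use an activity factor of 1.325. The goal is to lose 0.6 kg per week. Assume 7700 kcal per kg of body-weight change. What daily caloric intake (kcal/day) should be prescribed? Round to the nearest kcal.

1604 kcal/day

Harris-Benedict: BMR = 88.362 + 13.397(76.5) + 4.799(162) − 5.677(32) = 1709.0065 kcal/day.
TEE = 1709.0065 × 1.325 = 2264.4336 kcal/day.
Required daily deficit = 0.6 × 7700 ÷ 7 = 660 kcal/day.
Target intake = 2264.4336 − 660 = 1604.4336 kcal/day.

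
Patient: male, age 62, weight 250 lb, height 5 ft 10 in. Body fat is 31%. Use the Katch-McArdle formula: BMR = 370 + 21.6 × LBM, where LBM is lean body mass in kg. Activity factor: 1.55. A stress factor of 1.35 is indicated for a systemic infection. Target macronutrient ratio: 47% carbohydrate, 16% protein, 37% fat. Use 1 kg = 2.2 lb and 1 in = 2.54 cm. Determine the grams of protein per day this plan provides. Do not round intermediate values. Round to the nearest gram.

173 g/day

Convert to metric: weight = 250 ÷ 2.2 = 113.6364 kg; height = (5×12 + 10) × 2.54 = 70 × 2.54 = 177.8 cm.
LBM = 113.6364 × (1 − 0.31) = 78.4091 kg. Katch-McArdle: BMR = 370 + 21.6 × 78.4091 = 2063.6364 kcal/day.
TEE = 2063.6364 × 1.55 = 3198.6364 kcal/day.
With stress factor 1.35: 3198.6364 × 1.35 = 4318.1591 kcal/day.
Protein energy = 16% × 4318.1591 = 690.9055 kcal.
Protein = 690.9055 ÷ 4 kcal/g = 172.7264 g.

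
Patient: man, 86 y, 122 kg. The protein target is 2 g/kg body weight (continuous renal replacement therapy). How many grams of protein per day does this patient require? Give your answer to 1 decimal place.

Protein = 2 g/kg × 122 kg = 244 g/day.

244.0 g/day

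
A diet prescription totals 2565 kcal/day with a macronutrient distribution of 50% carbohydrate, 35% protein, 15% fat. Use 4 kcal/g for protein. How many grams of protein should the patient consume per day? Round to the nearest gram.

Protein energy = 35% × 2565 = 897.75 kcal.
At 4 kcal/g: 897.75 ÷ 4 = 224.4375 g.

224 g/day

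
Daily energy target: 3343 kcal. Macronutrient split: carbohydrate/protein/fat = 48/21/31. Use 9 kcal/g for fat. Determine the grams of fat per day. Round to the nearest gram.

Fat energy = 31% × 3343 = 1036.33 kcal.
At 9 kcal/g: 1036.33 ÷ 9 = 115.1478 g.

115 g/day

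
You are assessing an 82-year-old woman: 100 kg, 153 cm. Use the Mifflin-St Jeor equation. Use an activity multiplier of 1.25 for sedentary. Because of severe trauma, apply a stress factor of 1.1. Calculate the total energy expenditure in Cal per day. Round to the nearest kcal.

Mifflin-St Jeor (female): BMR = 10(100) + 6.25(153) − 5(82) − 161 = 1000 + 956.25 − 410 − 161 = 1385.25 kcal/day.
TEE = BMR × activity factor = 1385.25 × 1.25 = 1731.5625 kcal/day.
Apply stress factor: 1731.5625 × 1.1 = 1904.7188 kcal/day.

1905 Cal per day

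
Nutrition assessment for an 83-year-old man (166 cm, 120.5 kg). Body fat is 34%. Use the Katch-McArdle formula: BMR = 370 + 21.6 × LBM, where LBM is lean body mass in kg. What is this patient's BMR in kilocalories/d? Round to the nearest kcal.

2088 kilocalories/d

LBM = 120.5 × (1 − 0.34) = 79.53 kg. Katch-McArdle: BMR = 370 + 21.6 × 79.53 = 2087.848 kcal/day.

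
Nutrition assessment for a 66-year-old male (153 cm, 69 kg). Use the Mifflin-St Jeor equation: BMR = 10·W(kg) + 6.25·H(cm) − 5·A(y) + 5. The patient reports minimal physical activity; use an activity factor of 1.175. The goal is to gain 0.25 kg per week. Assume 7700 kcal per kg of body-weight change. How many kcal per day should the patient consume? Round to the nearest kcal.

1827 kcal per day

Mifflin-St Jeor (male): BMR = 10(69) + 6.25(153) − 5(66) + 5 = 690 + 956.25 − 330 + 5 = 1321.25 kcal/day.
TEE = 1321.25 × 1.175 = 1552.4688 kcal/day.
Required daily surplus = 0.25 × 7700 ÷ 7 = 275 kcal/day.
Target intake = 1552.4688 + 275 = 1827.4688 kcal/day.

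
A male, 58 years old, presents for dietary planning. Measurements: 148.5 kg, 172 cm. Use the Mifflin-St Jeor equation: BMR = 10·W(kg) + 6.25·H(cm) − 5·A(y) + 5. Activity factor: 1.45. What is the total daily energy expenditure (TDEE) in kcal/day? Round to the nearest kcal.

3299 kcal/day

Mifflin-St Jeor (male): BMR = 10(148.5) + 6.25(172) − 5(58) + 5 = 1485 + 1075 − 290 + 5 = 2275 kcal/day.
TEE = BMR × activity factor = 2275 × 1.45 = 3298.75 kcal/day.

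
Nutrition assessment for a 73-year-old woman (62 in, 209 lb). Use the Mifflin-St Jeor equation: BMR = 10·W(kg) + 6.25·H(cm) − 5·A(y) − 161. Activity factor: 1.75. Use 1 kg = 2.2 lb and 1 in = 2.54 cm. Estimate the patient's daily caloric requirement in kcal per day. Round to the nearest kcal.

2464 kcal per day

Convert to metric: weight = 209 ÷ 2.2 = 95 kg; height = 62 × 2.54 = 157.48 cm.
Mifflin-St Jeor (female): BMR = 10(95) + 6.25(157.48) − 5(73) − 161 = 950 + 984.25 − 365 − 161 = 1408.25 kcal/day.
TEE = BMR × activity factor = 1408.25 × 1.75 = 2464.4375 kcal/day.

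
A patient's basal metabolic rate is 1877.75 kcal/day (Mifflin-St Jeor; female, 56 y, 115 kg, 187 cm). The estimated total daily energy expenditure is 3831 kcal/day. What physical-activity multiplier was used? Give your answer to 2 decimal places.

2.04

Activity factor = TEE ÷ BMR = 3831 ÷ 1877.75 = 2.04.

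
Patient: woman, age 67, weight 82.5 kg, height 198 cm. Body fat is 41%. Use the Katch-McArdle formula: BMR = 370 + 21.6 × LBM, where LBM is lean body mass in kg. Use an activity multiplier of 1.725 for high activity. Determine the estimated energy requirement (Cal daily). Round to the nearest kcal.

LBM = 82.5 × (1 − 0.41) = 48.675 kg. Katch-McArdle: BMR = 370 + 21.6 × 48.675 = 1421.38 kcal/day.
TEE = BMR × activity factor = 1421.38 × 1.725 = 2451.8805 kcal/day.

2452 Cal daily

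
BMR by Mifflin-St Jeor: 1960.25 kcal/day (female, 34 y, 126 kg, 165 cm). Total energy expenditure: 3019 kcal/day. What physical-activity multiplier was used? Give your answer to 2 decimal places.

Activity factor = TEE ÷ BMR = 3019 ÷ 1960.25 = 1.54.

1.54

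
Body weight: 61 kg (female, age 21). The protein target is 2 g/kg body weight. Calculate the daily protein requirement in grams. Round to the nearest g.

Protein = 2 g/kg × 61 kg = 122 g/day.

122 g/day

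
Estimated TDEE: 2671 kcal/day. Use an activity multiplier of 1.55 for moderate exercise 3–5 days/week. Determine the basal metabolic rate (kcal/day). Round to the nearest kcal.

1723 kcal/day

BMR = TEE ÷ activity factor = 2671 ÷ 1.55 = 1723.2258 kcal/day.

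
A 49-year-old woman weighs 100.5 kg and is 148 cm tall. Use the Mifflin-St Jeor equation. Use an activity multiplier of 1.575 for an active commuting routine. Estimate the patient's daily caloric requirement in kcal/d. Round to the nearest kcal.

2400 kcal/d

Mifflin-St Jeor (female): BMR = 10(100.5) + 6.25(148) − 5(49) − 161 = 1005 + 925 − 245 − 161 = 1524 kcal/day.
TEE = BMR × activity factor = 1524 × 1.575 = 2400.3 kcal/day.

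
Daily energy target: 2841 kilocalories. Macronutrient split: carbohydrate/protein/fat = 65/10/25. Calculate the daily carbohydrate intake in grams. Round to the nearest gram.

462 g/day

Carbohydrate energy = 65% × 2841 = 1846.65 kcal.
At 4 kcal/g: 1846.65 ÷ 4 = 461.6625 g.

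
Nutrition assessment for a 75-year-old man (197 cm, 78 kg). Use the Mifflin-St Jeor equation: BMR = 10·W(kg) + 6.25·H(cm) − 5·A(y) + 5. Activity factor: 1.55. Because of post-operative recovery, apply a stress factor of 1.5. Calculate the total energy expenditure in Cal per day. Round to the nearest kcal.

Mifflin-St Jeor (male): BMR = 10(78) + 6.25(197) − 5(75) + 5 = 780 + 1231.25 − 375 + 5 = 1641.25 kcal/day.
TEE = BMR × activity factor = 1641.25 × 1.55 = 2543.9375 kcal/day.
Apply stress factor: 2543.9375 × 1.5 = 3815.9063 kcal/day.

3816 Cal per day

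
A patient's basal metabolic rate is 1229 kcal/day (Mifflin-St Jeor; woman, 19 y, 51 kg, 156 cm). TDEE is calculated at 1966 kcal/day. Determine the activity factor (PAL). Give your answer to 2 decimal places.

1.60

Activity factor = TEE ÷ BMR = 1966 ÷ 1229 = 1.6.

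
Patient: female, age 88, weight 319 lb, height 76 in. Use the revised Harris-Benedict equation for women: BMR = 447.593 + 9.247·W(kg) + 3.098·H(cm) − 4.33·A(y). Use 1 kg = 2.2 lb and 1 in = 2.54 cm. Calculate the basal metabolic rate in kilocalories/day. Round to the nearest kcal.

Convert to metric: weight = 319 ÷ 2.2 = 145 kg; height = 76 × 2.54 = 193.04 cm.
Harris-Benedict: BMR = 447.593 + 9.247(145) + 3.098(193.04) − 4.33(88) = 2005.4059 kcal/day.

2005 kilocalories/day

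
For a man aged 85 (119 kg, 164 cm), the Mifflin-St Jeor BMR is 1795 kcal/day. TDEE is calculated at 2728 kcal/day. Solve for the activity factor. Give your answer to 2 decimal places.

1.52

Activity factor = TEE ÷ BMR = 2728 ÷ 1795 = 1.52.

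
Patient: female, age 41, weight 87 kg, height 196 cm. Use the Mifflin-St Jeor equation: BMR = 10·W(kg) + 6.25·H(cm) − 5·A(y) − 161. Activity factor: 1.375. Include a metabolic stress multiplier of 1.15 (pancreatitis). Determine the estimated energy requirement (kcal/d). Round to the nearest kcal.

2734 kcal/d

Mifflin-St Jeor (female): BMR = 10(87) + 6.25(196) − 5(41) − 161 = 870 + 1225 − 205 − 161 = 1729 kcal/day.
TEE = BMR × activity factor = 1729 × 1.375 = 2377.375 kcal/day.
Apply stress factor: 2377.375 × 1.15 = 2733.9813 kcal/day.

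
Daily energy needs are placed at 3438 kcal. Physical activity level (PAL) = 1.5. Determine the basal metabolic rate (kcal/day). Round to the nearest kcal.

BMR = TEE ÷ activity factor = 3438 ÷ 1.5 = 2292 kcal/day.

2292 kcal/day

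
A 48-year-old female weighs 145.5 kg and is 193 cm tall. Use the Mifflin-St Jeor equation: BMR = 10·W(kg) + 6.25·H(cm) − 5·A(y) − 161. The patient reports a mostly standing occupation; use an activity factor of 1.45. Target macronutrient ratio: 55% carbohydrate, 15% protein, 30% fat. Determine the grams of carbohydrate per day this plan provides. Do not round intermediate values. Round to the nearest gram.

Mifflin-St Jeor (female): BMR = 10(145.5) + 6.25(193) − 5(48) − 161 = 1455 + 1206.25 − 240 − 161 = 2260.25 kcal/day.
TEE = 2260.25 × 1.45 = 3277.3625 kcal/day.
Carbohydrate energy = 55% × 3277.3625 = 1802.5494 kcal.
Carbohydrate = 1802.5494 ÷ 4 kcal/g = 450.6373 g.

451 g/day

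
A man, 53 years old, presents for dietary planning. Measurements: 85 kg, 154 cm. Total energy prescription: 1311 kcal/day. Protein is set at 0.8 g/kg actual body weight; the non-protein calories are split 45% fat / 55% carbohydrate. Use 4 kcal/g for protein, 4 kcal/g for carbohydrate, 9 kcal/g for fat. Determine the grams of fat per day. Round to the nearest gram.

Protein = 0.8 × 85 = 68 g → 68 × 4 = 272 kcal.
Non-protein calories = 1311 − 272 = 1039 kcal.
Fat: 45% × 1039 = 467.55 kcal; carbohydrate: 571.45 kcal.
Fat: 467.55 kcal ÷ 9 kcal/g = 51.95 g.

52 g/day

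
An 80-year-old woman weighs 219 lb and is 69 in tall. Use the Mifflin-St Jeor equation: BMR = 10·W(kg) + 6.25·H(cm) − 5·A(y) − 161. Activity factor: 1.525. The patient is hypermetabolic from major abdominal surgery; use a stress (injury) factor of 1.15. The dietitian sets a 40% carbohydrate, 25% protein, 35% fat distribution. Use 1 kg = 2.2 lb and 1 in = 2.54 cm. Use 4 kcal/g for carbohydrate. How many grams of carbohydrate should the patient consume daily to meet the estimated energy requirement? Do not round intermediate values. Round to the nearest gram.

Convert to metric: weight = 219 ÷ 2.2 = 99.5455 kg; height = 69 × 2.54 = 175.26 cm.
Mifflin-St Jeor (female): BMR = 10(99.5455) + 6.25(175.26) − 5(80) − 161 = 995.4545 + 1095.375 − 400 − 161 = 1529.8295 kcal/day.
TEE = 1529.8295 × 1.525 = 2332.9901 kcal/day.
With stress factor 1.15: 2332.9901 × 1.15 = 2682.9386 kcal/day.
Carbohydrate energy = 40% × 2682.9386 = 1073.1754 kcal.
Carbohydrate = 1073.1754 ÷ 4 kcal/g = 268.2939 g.

268 g/day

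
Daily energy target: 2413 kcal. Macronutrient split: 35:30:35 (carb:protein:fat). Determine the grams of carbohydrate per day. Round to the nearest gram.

211 g/day

Carbohydrate energy = 35% × 2413 = 844.55 kcal.
At 4 kcal/g: 844.55 ÷ 4 = 211.1375 g.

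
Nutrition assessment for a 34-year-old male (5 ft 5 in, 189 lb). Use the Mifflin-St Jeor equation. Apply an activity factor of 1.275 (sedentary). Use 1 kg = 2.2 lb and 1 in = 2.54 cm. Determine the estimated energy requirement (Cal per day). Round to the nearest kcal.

Convert to metric: weight = 189 ÷ 2.2 = 85.9091 kg; height = (5×12 + 5) × 2.54 = 65 × 2.54 = 165.1 cm.
Mifflin-St Jeor (male): BMR = 10(85.9091) + 6.25(165.1) − 5(34) + 5 = 859.0909 + 1031.875 − 170 + 5 = 1725.9659 kcal/day.
TEE = BMR × activity factor = 1725.9659 × 1.275 = 2200.6065 kcal/day.

2201 Cal per day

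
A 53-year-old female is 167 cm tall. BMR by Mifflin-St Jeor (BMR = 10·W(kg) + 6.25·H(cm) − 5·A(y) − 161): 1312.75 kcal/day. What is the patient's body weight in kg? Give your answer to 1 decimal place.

1312.75 = 10·W + 6.25(167) − 5(53) − 161
10·W = 1312.75 − 617.75 = 695, so W = 69.5 kg.

69.5 kg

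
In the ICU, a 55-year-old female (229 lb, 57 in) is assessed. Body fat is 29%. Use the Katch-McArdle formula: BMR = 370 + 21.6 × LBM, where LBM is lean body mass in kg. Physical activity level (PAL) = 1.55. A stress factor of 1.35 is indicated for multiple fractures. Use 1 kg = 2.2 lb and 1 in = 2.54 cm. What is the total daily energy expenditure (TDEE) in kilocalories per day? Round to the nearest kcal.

Convert to metric: weight = 229 ÷ 2.2 = 104.0909 kg; height = 57 × 2.54 = 144.78 cm.
LBM = 104.0909 × (1 − 0.29) = 73.9045 kg. Katch-McArdle: BMR = 370 + 21.6 × 73.9045 = 1966.3382 kcal/day.
TEE = BMR × activity factor = 1966.3382 × 1.55 = 3047.8242 kcal/day.
Apply stress factor: 3047.8242 × 1.35 = 4114.5626 kcal/day.

4115 kilocalories per day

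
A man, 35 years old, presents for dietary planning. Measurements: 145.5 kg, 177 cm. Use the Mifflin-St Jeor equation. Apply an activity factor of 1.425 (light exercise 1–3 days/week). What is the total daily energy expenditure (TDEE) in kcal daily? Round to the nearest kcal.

3408 kcal daily

Mifflin-St Jeor (male): BMR = 10(145.5) + 6.25(177) − 5(35) + 5 = 1455 + 1106.25 − 175 + 5 = 2391.25 kcal/day.
TEE = BMR × activity factor = 2391.25 × 1.425 = 3407.5313 kcal/day.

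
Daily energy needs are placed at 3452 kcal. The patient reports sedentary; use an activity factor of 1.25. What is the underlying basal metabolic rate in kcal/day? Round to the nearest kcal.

BMR = TEE ÷ activity factor = 3452 ÷ 1.25 = 2761.6 kcal/day.

2762 kcal/day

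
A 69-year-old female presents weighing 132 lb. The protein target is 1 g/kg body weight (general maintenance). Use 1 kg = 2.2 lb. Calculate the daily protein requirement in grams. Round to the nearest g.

Weight in kg = 132 ÷ 2.2 = 60 kg.
Protein = 1 g/kg × 60 kg = 60 g/day.

60 g/day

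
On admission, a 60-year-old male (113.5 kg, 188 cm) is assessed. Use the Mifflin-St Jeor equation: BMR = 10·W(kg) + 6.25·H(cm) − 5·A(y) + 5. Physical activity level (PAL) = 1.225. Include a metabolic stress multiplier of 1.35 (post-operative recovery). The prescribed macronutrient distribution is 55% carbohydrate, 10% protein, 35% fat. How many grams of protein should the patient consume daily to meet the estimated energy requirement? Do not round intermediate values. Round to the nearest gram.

83 g/day

Mifflin-St Jeor (male): BMR = 10(113.5) + 6.25(188) − 5(60) + 5 = 1135 + 1175 − 300 + 5 = 2015 kcal/day.
TEE = 2015 × 1.225 = 2468.375 kcal/day.
With stress factor 1.35: 2468.375 × 1.35 = 3332.3063 kcal/day.
Protein energy = 10% × 3332.3063 = 333.2306 kcal.
Protein = 333.2306 ÷ 4 kcal/g = 83.3077 g.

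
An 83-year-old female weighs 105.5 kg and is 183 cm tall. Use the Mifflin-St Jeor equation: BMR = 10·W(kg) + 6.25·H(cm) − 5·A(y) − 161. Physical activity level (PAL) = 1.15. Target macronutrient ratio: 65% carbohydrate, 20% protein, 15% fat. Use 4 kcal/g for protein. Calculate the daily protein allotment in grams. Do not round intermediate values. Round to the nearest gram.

Mifflin-St Jeor (female): BMR = 10(105.5) + 6.25(183) − 5(83) − 161 = 1055 + 1143.75 − 415 − 161 = 1622.75 kcal/day.
TEE = 1622.75 × 1.15 = 1866.1625 kcal/day.
Protein energy = 20% × 1866.1625 = 373.2325 kcal.
Protein = 373.2325 ÷ 4 kcal/g = 93.3081 g.

93 g/day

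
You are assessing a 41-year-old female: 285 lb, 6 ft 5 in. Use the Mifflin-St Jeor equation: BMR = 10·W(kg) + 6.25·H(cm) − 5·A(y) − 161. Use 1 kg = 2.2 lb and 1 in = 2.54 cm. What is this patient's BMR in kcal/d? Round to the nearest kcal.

2152 kcal/d

Convert to metric: weight = 285 ÷ 2.2 = 129.5455 kg; height = (6×12 + 5) × 2.54 = 77 × 2.54 = 195.58 cm.
Mifflin-St Jeor (female): BMR = 10(129.5455) + 6.25(195.58) − 5(41) − 161 = 1295.4545 + 1222.375 − 205 − 161 = 2151.8295 kcal/day.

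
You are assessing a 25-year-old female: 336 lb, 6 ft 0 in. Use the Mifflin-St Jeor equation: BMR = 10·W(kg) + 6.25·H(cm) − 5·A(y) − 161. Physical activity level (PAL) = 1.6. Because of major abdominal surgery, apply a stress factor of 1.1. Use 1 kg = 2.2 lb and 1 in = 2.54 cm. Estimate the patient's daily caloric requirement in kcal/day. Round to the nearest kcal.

Convert to metric: weight = 336 ÷ 2.2 = 152.7273 kg; height = (6×12 + 0) × 2.54 = 72 × 2.54 = 182.88 cm.
Mifflin-St Jeor (female): BMR = 10(152.7273) + 6.25(182.88) − 5(25) − 161 = 1527.2727 + 1143 − 125 − 161 = 2384.2727 kcal/day.
TEE = BMR × activity factor = 2384.2727 × 1.6 = 3814.8364 kcal/day.
Apply stress factor: 3814.8364 × 1.1 = 4196.32 kcal/day.

4196 kcal/day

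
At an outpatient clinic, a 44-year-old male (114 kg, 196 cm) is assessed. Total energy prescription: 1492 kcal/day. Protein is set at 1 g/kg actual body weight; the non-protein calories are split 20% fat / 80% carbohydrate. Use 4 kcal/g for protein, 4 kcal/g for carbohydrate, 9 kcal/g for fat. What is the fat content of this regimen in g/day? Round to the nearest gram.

Protein = 1 × 114 = 114 g → 114 × 4 = 456 kcal.
Non-protein calories = 1492 − 456 = 1036 kcal.
Fat: 20% × 1036 = 207.2 kcal; carbohydrate: 828.8 kcal.
Fat: 207.2 kcal ÷ 9 kcal/g = 23.0222 g.

23 g/day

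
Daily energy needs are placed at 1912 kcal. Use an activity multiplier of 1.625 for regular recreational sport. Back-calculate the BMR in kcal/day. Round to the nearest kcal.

BMR = TEE ÷ activity factor = 1912 ÷ 1.625 = 1176.6154 kcal/day.

1177 kcal/day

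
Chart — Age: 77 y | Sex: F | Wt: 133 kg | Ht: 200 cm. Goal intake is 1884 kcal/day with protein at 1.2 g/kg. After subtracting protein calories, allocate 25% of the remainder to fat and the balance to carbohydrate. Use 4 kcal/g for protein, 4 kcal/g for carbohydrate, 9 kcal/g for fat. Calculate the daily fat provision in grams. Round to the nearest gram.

35 g/day

Protein = 1.2 × 133 = 159.6 g → 159.6 × 4 = 638.4 kcal.
Non-protein calories = 1884 − 638.4 = 1245.6 kcal.
Fat: 25% × 1245.6 = 311.4 kcal; carbohydrate: 934.2 kcal.
Fat: 311.4 kcal ÷ 9 kcal/g = 34.6 g.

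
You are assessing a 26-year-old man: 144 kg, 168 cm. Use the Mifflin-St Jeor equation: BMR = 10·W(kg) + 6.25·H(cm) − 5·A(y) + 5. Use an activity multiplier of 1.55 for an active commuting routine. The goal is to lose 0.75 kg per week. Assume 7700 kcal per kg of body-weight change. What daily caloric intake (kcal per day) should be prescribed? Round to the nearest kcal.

Mifflin-St Jeor (male): BMR = 10(144) + 6.25(168) − 5(26) + 5 = 1440 + 1050 − 130 + 5 = 2365 kcal/day.
TEE = 2365 × 1.55 = 3665.75 kcal/day.
Required daily deficit = 0.75 × 7700 ÷ 7 = 825 kcal/day.
Target intake = 3665.75 − 825 = 2840.75 kcal/day.

2841 kcal per day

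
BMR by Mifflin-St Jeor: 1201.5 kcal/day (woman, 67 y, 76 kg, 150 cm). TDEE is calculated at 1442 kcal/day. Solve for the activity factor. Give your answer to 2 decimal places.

1.20

Activity factor = TEE ÷ BMR = 1442 ÷ 1201.5 = 1.2.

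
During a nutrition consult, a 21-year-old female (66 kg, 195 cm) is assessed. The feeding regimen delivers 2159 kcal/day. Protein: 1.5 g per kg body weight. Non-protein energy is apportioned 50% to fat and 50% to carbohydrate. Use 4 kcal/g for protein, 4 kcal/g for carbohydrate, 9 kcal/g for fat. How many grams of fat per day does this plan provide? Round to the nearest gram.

Protein = 1.5 × 66 = 99 g → 99 × 4 = 396 kcal.
Non-protein calories = 2159 − 396 = 1763 kcal.
Fat: 50% × 1763 = 881.5 kcal; carbohydrate: 881.5 kcal.
Fat: 881.5 kcal ÷ 9 kcal/g = 97.9444 g.

98 g/day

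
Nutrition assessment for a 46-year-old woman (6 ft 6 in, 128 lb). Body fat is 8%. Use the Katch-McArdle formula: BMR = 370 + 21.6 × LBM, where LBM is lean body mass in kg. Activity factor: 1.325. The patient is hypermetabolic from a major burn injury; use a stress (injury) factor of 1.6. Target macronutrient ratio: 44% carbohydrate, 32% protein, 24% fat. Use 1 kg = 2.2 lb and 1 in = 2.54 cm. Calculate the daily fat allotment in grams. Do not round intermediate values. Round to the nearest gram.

86 g/day

Convert to metric: weight = 128 ÷ 2.2 = 58.1818 kg; height = (6×12 + 6) × 2.54 = 78 × 2.54 = 198.12 cm.
LBM = 58.1818 × (1 − 0.08) = 53.5273 kg. Katch-McArdle: BMR = 370 + 21.6 × 53.5273 = 1526.1891 kcal/day.
TEE = 1526.1891 × 1.325 = 2022.2005 kcal/day.
With stress factor 1.6: 2022.2005 × 1.6 = 3235.5209 kcal/day.
Fat energy = 24% × 3235.5209 = 776.525 kcal.
Fat = 776.525 ÷ 9 kcal/g = 86.2806 g.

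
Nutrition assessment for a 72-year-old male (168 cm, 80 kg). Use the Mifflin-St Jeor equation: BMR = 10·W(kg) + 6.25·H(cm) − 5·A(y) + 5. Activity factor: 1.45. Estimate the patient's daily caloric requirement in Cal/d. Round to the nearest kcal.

Mifflin-St Jeor (male): BMR = 10(80) + 6.25(168) − 5(72) + 5 = 800 + 1050 − 360 + 5 = 1495 kcal/day.
TEE = BMR × activity factor = 1495 × 1.45 = 2167.75 kcal/day.

2168 Cal/d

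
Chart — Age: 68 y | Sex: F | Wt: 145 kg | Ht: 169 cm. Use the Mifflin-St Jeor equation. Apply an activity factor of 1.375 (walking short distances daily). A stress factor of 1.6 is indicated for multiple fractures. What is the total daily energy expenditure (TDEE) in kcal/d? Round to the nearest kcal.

4412 kcal/d

Mifflin-St Jeor (female): BMR = 10(145) + 6.25(169) − 5(68) − 161 = 1450 + 1056.25 − 340 − 161 = 2005.25 kcal/day.
TEE = BMR × activity factor = 2005.25 × 1.375 = 2757.2188 kcal/day.
Apply stress factor: 2757.2188 × 1.6 = 4411.55 kcal/day.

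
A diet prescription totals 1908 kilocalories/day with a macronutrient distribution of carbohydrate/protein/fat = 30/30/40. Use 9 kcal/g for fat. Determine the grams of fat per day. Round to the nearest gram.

Fat energy = 40% × 1908 = 763.2 kcal.
At 9 kcal/g: 763.2 ÷ 9 = 84.8 g.

85 g/day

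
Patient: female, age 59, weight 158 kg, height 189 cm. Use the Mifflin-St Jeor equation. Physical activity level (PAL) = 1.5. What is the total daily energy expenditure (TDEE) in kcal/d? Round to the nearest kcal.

3458 kcal/d

Mifflin-St Jeor (female): BMR = 10(158) + 6.25(189) − 5(59) − 161 = 1580 + 1181.25 − 295 − 161 = 2305.25 kcal/day.
TEE = BMR × activity factor = 2305.25 × 1.5 = 3457.875 kcal/day.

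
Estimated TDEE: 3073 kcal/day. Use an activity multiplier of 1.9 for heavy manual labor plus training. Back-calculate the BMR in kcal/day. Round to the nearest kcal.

BMR = TEE ÷ activity factor = 3073 ÷ 1.9 = 1617.3684 kcal/day.

1617 kcal/day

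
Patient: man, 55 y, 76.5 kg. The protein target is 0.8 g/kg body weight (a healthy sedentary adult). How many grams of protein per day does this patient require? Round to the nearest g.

Protein = 0.8 g/kg × 76.5 kg = 61.2 g/day.

61 g/day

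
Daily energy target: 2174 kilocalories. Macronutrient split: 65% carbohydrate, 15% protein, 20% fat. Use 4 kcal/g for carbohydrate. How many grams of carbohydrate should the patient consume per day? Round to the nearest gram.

353 g/day

Carbohydrate energy = 65% × 2174 = 1413.1 kcal.
At 4 kcal/g: 1413.1 ÷ 4 = 353.275 g.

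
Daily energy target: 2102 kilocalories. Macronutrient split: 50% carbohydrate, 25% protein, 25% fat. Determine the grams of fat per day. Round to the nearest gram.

58 g/day

Fat energy = 25% × 2102 = 525.5 kcal.
At 9 kcal/g: 525.5 ÷ 9 = 58.3889 g.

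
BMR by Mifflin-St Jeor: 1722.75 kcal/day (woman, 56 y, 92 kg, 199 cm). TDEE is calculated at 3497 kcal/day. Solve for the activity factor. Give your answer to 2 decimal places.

2.03

Activity factor = TEE ÷ BMR = 3497 ÷ 1722.75 = 2.03.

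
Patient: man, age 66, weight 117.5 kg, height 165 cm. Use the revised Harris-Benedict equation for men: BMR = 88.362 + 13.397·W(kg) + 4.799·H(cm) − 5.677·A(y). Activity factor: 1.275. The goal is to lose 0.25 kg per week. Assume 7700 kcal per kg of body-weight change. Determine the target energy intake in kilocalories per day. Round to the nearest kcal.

2377 kilocalories per day

Harris-Benedict: BMR = 88.362 + 13.397(117.5) + 4.799(165) − 5.677(66) = 2079.6625 kcal/day.
TEE = 2079.6625 × 1.275 = 2651.5697 kcal/day.
Required daily deficit = 0.25 × 7700 ÷ 7 = 275 kcal/day.
Target intake = 2651.5697 − 275 = 2376.5697 kcal/day.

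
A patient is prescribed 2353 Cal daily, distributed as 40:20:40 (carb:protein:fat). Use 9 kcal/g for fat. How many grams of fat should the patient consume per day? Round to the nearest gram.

105 g/day

Fat energy = 40% × 2353 = 941.2 kcal.
At 9 kcal/g: 941.2 ÷ 9 = 104.5778 g.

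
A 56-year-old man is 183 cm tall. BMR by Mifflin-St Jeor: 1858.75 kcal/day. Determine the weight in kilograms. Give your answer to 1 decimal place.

99.0 kg

1858.75 = 10·W + 6.25(183) − 5(56) + 5
10·W = 1858.75 − 868.75 = 990, so W = 99 kg.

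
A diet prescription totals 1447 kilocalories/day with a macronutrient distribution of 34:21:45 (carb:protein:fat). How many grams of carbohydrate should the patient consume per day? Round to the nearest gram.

Carbohydrate energy = 34% × 1447 = 491.98 kcal.
At 4 kcal/g: 491.98 ÷ 4 = 122.995 g.

123 g/day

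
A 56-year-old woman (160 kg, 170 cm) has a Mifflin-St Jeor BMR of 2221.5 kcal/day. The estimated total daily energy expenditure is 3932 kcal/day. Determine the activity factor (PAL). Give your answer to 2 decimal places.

Activity factor = TEE ÷ BMR = 3932 ÷ 2221.5 = 1.77.

1.77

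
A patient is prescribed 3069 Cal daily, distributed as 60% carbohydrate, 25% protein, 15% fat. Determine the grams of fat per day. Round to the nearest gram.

51 g/day

Fat energy = 15% × 3069 = 460.35 kcal.
At 9 kcal/g: 460.35 ÷ 9 = 51.15 g.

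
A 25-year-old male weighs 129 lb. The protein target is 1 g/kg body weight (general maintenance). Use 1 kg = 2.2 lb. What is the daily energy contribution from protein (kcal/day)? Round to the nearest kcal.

235 kcal/day

Weight in kg = 129 ÷ 2.2 = 58.6364 kg.
Protein = 1 g/kg × 58.6364 kg = 58.6364 g/day.
Protein energy = 58.6364 g × 4 kcal/g = 234.5455 kcal/day.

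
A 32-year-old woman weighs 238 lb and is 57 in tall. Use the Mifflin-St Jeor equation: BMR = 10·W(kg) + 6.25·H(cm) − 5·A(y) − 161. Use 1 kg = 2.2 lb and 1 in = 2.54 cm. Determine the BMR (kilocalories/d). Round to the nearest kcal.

Convert to metric: weight = 238 ÷ 2.2 = 108.1818 kg; height = 57 × 2.54 = 144.78 cm.
Mifflin-St Jeor (female): BMR = 10(108.1818) + 6.25(144.78) − 5(32) − 161 = 1081.8182 + 904.875 − 160 − 161 = 1665.6932 kcal/day.

1666 kilocalories/d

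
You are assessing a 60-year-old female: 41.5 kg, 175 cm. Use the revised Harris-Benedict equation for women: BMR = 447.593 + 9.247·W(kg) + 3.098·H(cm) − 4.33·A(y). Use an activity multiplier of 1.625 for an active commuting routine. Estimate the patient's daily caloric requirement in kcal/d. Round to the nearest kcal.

Harris-Benedict: BMR = 447.593 + 9.247(41.5) + 3.098(175) − 4.33(60) = 1113.6935 kcal/day.
TEE = BMR × activity factor = 1113.6935 × 1.625 = 1809.7519 kcal/day.

1810 kcal/d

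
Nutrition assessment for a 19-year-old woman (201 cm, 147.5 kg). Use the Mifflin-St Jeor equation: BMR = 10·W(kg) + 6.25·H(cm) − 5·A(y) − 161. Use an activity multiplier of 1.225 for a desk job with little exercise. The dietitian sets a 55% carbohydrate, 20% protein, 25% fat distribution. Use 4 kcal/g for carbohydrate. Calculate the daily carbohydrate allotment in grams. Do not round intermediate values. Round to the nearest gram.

Mifflin-St Jeor (female): BMR = 10(147.5) + 6.25(201) − 5(19) − 161 = 1475 + 1256.25 − 95 − 161 = 2475.25 kcal/day.
TEE = 2475.25 × 1.225 = 3032.1813 kcal/day.
Carbohydrate energy = 55% × 3032.1813 = 1667.6997 kcal.
Carbohydrate = 1667.6997 ÷ 4 kcal/g = 416.9249 g.

417 g/day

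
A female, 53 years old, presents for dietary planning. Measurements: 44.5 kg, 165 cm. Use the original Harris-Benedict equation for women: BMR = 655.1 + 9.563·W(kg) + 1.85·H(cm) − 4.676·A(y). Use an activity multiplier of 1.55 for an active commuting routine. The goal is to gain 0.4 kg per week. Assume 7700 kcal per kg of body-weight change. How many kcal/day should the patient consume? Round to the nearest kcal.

2204 kcal/day

Harris-Benedict: BMR = 655.1 + 9.563(44.5) + 1.85(165) − 4.676(53) = 1138.0755 kcal/day.
TEE = 1138.0755 × 1.55 = 1764.017 kcal/day.
Required daily surplus = 0.4 × 7700 ÷ 7 = 440 kcal/day.
Target intake = 1764.017 + 440 = 2204.017 kcal/day.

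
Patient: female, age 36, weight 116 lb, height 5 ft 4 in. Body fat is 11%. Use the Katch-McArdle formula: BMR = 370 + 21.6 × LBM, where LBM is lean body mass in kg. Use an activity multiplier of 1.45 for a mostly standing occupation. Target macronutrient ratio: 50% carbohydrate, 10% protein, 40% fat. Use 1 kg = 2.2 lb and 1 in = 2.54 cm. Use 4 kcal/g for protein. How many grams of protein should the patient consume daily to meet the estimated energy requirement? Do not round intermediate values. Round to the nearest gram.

50 g/day

Convert to metric: weight = 116 ÷ 2.2 = 52.7273 kg; height = (5×12 + 4) × 2.54 = 64 × 2.54 = 162.56 cm.
LBM = 52.7273 × (1 − 0.11) = 46.9273 kg. Katch-McArdle: BMR = 370 + 21.6 × 46.9273 = 1383.6291 kcal/day.
TEE = 1383.6291 × 1.45 = 2006.2622 kcal/day.
Protein energy = 10% × 2006.2622 = 200.6262 kcal.
Protein = 200.6262 ÷ 4 kcal/g = 50.1566 g.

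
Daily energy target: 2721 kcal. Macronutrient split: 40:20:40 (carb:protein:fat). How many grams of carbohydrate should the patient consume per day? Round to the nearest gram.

272 g/day

Carbohydrate energy = 40% × 2721 = 1088.4 kcal.
At 4 kcal/g: 1088.4 ÷ 4 = 272.1 g.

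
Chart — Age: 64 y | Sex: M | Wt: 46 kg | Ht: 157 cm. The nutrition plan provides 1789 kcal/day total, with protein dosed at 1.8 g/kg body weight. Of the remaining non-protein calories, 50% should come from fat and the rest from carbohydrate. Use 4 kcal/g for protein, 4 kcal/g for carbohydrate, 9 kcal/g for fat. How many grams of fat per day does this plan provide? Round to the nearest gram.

81 g/day

Protein = 1.8 × 46 = 82.8 g → 82.8 × 4 = 331.2 kcal.
Non-protein calories = 1789 − 331.2 = 1457.8 kcal.
Fat: 50% × 1457.8 = 728.9 kcal; carbohydrate: 728.9 kcal.
Fat: 728.9 kcal ÷ 9 kcal/g = 80.9889 g.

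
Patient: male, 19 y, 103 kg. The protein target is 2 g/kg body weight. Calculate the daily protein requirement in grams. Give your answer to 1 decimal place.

Protein = 2 g/kg × 103 kg = 206 g/day.

206.0 g/day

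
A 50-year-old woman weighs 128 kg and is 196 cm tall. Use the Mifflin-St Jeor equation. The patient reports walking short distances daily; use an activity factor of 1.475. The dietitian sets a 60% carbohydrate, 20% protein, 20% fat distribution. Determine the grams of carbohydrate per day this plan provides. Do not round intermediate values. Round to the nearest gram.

Mifflin-St Jeor (female): BMR = 10(128) + 6.25(196) − 5(50) − 161 = 1280 + 1225 − 250 − 161 = 2094 kcal/day.
TEE = 2094 × 1.475 = 3088.65 kcal/day.
Carbohydrate energy = 60% × 3088.65 = 1853.19 kcal.
Carbohydrate = 1853.19 ÷ 4 kcal/g = 463.2975 g.

463 g/day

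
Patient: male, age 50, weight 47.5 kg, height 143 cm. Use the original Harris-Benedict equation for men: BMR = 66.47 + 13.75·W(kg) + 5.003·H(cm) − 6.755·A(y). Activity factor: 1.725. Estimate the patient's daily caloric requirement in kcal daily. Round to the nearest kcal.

Harris-Benedict: BMR = 66.47 + 13.75(47.5) + 5.003(143) − 6.755(50) = 1097.274 kcal/day.
TEE = BMR × activity factor = 1097.274 × 1.725 = 1892.7977 kcal/day.

1893 kcal daily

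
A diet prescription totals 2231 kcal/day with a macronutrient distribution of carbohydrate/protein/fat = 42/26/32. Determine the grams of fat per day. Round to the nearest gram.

79 g/day

Fat energy = 32% × 2231 = 713.92 kcal.
At 9 kcal/g: 713.92 ÷ 9 = 79.3244 g.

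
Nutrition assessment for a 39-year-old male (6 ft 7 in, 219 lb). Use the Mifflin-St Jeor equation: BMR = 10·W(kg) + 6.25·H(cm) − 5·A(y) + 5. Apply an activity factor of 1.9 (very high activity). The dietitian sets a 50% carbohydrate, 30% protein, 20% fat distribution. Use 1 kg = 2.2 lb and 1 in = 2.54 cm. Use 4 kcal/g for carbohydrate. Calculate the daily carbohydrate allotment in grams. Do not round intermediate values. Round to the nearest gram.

Convert to metric: weight = 219 ÷ 2.2 = 99.5455 kg; height = (6×12 + 7) × 2.54 = 79 × 2.54 = 200.66 cm.
Mifflin-St Jeor (male): BMR = 10(99.5455) + 6.25(200.66) − 5(39) + 5 = 995.4545 + 1254.125 − 195 + 5 = 2059.5795 kcal/day.
TEE = 2059.5795 × 1.9 = 3913.2011 kcal/day.
Carbohydrate energy = 50% × 3913.2011 = 1956.6006 kcal.
Carbohydrate = 1956.6006 ÷ 4 kcal/g = 489.1501 g.

489 g/day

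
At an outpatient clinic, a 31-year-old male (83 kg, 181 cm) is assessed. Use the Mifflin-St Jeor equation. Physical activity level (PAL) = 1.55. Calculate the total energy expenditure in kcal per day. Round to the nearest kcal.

Mifflin-St Jeor (male): BMR = 10(83) + 6.25(181) − 5(31) + 5 = 830 + 1131.25 − 155 + 5 = 1811.25 kcal/day.
TEE = BMR × activity factor = 1811.25 × 1.55 = 2807.4375 kcal/day.

2807 kcal per day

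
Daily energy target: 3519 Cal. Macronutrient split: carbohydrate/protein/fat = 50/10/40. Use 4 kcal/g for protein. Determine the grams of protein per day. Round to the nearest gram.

88 g/day

Protein energy = 10% × 3519 = 351.9 kcal.
At 4 kcal/g: 351.9 ÷ 4 = 87.975 g.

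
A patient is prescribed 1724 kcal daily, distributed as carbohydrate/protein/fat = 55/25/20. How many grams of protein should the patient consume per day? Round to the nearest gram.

Protein energy = 25% × 1724 = 431 kcal.
At 4 kcal/g: 431 ÷ 4 = 107.75 g.

108 g/day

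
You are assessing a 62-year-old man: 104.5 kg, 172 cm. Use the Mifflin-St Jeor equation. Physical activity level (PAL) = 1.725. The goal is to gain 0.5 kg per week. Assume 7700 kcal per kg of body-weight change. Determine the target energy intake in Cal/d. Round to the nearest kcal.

Mifflin-St Jeor (male): BMR = 10(104.5) + 6.25(172) − 5(62) + 5 = 1045 + 1075 − 310 + 5 = 1815 kcal/day.
TEE = 1815 × 1.725 = 3130.875 kcal/day.
Required daily surplus = 0.5 × 7700 ÷ 7 = 550 kcal/day.
Target intake = 3130.875 + 550 = 3680.875 kcal/day.

3681 Cal/d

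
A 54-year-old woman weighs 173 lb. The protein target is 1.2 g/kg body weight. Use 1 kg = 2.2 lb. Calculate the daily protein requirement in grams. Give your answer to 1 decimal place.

94.4 g/day

Weight in kg = 173 ÷ 2.2 = 78.6364 kg.
Protein = 1.2 g/kg × 78.6364 kg = 94.3636 g/day.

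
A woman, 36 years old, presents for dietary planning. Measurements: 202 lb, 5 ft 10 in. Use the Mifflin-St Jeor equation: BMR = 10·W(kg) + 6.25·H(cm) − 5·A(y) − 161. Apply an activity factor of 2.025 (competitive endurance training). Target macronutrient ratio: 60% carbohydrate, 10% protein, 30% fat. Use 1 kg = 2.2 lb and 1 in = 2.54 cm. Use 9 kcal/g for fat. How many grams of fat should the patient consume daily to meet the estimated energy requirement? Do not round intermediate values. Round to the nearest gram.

114 g/day

Convert to metric: weight = 202 ÷ 2.2 = 91.8182 kg; height = (5×12 + 10) × 2.54 = 70 × 2.54 = 177.8 cm.
Mifflin-St Jeor (female): BMR = 10(91.8182) + 6.25(177.8) − 5(36) − 161 = 918.1818 + 1111.25 − 180 − 161 = 1688.4318 kcal/day.
TEE = 1688.4318 × 2.025 = 3419.0744 kcal/day.
Fat energy = 30% × 3419.0744 = 1025.7223 kcal.
Fat = 1025.7223 ÷ 9 kcal/g = 113.9691 g.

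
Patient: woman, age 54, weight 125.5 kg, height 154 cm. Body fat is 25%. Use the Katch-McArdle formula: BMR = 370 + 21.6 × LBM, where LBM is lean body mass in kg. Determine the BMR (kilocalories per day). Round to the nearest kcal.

LBM = 125.5 × (1 − 0.25) = 94.125 kg. Katch-McArdle: BMR = 370 + 21.6 × 94.125 = 2403.1 kcal/day.

2403 kilocalories per day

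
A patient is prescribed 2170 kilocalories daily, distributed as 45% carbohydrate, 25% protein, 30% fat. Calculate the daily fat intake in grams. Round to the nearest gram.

Fat energy = 30% × 2170 = 651 kcal.
At 9 kcal/g: 651 ÷ 9 = 72.3333 g.

72 g/day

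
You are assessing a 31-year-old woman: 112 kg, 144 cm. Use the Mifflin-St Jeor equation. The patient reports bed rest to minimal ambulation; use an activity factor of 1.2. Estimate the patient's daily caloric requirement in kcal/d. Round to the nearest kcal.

Mifflin-St Jeor (female): BMR = 10(112) + 6.25(144) − 5(31) − 161 = 1120 + 900 − 155 − 161 = 1704 kcal/day.
TEE = BMR × activity factor = 1704 × 1.2 = 2044.8 kcal/day.

2045 kcal/d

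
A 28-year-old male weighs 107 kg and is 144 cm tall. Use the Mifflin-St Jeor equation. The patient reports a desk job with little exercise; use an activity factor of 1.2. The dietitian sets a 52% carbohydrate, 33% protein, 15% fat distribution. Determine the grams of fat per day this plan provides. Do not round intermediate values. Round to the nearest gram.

Mifflin-St Jeor (male): BMR = 10(107) + 6.25(144) − 5(28) + 5 = 1070 + 900 − 140 + 5 = 1835 kcal/day.
TEE = 1835 × 1.2 = 2202 kcal/day.
Fat energy = 15% × 2202 = 330.3 kcal.
Fat = 330.3 ÷ 9 kcal/g = 36.7 g.

37 g/day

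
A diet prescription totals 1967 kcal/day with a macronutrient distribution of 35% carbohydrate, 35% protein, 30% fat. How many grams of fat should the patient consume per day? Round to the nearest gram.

Fat energy = 30% × 1967 = 590.1 kcal.
At 9 kcal/g: 590.1 ÷ 9 = 65.5667 g.

66 g/day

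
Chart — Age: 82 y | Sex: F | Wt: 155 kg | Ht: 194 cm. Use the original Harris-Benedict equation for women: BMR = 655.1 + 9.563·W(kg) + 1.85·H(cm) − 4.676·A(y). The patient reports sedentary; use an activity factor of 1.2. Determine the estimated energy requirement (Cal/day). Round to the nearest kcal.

Harris-Benedict: BMR = 655.1 + 9.563(155) + 1.85(194) − 4.676(82) = 2112.833 kcal/day.
TEE = BMR × activity factor = 2112.833 × 1.2 = 2535.3996 kcal/day.

2535 Cal/day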